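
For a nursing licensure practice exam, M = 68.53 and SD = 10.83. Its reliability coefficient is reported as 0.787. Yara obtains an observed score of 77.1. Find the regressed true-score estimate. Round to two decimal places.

75.27

T̂ = ρX + (1 − ρ)μ
  = 0.787 × 77.1 + 0.213 × 68.53
  = 60.6777 + 14.59689
  = 75.275
  ≈ 75.27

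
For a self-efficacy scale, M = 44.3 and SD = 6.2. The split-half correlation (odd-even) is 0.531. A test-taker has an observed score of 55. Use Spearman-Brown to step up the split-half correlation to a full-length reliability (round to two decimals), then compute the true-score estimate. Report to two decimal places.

51.68

Spearman-Brown: ρ = 2r/(1 + r) = 2(0.531)/(1 + 0.531) = 1.0620/1.531 = 0.6937 → 0.69
T̂ = 0.69(55) + 0.31(44.3) = 37.95 + 13.733 = 51.683 → 51.68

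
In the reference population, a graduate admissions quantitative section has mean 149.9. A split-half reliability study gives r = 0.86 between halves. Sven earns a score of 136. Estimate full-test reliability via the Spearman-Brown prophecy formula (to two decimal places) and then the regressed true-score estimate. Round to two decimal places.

Spearman-Brown: ρ = 2r/(1 + r) = 2(0.86)/(1 + 0.86) = 1.720/1.86 = 0.9247 → 0.92
T̂ = 0.92(136) + 0.08(149.9) = 125.12 + 11.992 = 137.112 → 137.11

137.11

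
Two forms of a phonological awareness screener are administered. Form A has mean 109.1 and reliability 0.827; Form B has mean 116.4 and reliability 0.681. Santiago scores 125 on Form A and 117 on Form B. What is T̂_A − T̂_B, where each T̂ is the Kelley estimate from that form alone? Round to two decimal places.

5.44

T̂_A = 0.827(125) + 0.173(109.1) = 122.2493
T̂_B = 0.681(117) + 0.319(116.4) = 116.8086
T̂_A − T̂_B = 5.4407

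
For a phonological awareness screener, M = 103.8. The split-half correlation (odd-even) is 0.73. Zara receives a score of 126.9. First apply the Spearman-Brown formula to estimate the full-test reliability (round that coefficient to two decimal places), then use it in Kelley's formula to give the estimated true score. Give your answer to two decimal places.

123.20

Spearman-Brown: ρ = 2r/(1 + r) = 2(0.73)/(1 + 0.73) = 1.460/1.73 = 0.8439 → 0.84
Regress the observed score toward the mean by the unreliability: T̂ = 0.84·126.9 + 0.16·103.8 = 106.596 + 16.608 = 123.204.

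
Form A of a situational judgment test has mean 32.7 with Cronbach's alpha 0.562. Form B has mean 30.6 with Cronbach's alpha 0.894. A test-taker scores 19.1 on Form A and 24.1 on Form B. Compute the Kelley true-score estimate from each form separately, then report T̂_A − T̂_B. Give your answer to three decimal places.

0.268

T̂_A = 0.562(19.1) + 0.438(32.7) = 25.05680
T̂_B = 0.894(24.1) + 0.106(30.6) = 24.78900
T̂_A − T̂_B = 0.26780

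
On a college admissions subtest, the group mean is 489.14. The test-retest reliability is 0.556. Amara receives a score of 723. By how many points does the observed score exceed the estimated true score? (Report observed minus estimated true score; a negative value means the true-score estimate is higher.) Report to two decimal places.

T̂ = 0.556(723) + 0.444(489.14) = 401.988 + 217.17816 = 619.1662 → 619.166
X − T̂ = 723 − 619.166 = 103.834 → 103.83

103.83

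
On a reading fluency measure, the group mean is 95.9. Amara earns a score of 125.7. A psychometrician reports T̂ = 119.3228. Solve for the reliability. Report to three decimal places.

0.786

T̂ = ρX + (1 − ρ)μ  ⇒  T̂ − μ = ρ(X − μ)
ρ = (T̂ − μ)/(X − μ) = (119.3228 − 95.9) / (125.7 − 95.9) = 23.4228 / 29.8 = 0.78600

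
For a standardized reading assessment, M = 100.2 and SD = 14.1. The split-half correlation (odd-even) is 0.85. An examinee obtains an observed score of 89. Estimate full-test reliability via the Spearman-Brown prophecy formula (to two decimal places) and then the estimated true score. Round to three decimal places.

89.896

Spearman-Brown: ρ = 2r/(1 + r) = 2(0.85)/(1 + 0.85) = 1.700/1.85 = 0.9189 → 0.92
Regress the observed score toward the mean by the unreliability: T̂ = 0.92·89 + 0.08·100.2 = 81.88 + 8.016 = 89.8960.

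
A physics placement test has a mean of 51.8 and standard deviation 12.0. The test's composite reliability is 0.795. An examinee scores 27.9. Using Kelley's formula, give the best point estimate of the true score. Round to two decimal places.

32.80

Weight the observed score by reliability and the mean by (1 − reliability): T̂ = 0.795·27.9 + 0.205·51.8 = 22.1805 + 10.6190 = 32.799.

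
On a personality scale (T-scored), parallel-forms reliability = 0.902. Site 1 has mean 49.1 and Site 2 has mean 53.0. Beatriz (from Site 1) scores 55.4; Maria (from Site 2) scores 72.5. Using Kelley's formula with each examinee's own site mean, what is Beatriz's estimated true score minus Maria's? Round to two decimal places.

-15.81

T̂_Beatriz = 0.902(55.4) + 0.098(49.1) = 54.7826
T̂_Maria = 0.902(72.5) + 0.098(53.0) = 70.5890
Difference = 54.7826 − 70.5890 = -15.8064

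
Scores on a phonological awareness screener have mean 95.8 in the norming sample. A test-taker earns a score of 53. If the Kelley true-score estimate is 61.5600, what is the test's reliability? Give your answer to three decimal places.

T̂ = ρX + (1 − ρ)μ  ⇒  T̂ − μ = ρ(X − μ)
ρ = (T̂ − μ)/(X − μ) = (61.5600 − 95.8) / (53 − 95.8) = -34.2400 / -42.8 = 0.80000

0.800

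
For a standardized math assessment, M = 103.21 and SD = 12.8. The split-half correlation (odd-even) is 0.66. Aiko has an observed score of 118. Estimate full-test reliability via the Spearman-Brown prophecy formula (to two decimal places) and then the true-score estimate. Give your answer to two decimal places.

115.04

Spearman-Brown: ρ = 2r/(1 + r) = 2(0.66)/(1 + 0.66) = 1.320/1.66 = 0.7952 → 0.80
Weight the observed score by reliability and the mean by (1 − reliability): T̂ = 0.80·118 + 0.20·103.21 = 94.40 + 20.6420 = 115.042.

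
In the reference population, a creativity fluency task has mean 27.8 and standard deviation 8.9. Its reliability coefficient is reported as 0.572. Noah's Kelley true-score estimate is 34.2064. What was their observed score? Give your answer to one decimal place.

39.0

T̂ = ρX + (1 − ρ)μ  ⇒  X = (T̂ − (1 − ρ)μ) / ρ
X = (34.2064 − 0.428 × 27.8) / 0.572 = (34.2064 − 11.8984) / 0.572 = 22.3080 / 0.572 = 39.000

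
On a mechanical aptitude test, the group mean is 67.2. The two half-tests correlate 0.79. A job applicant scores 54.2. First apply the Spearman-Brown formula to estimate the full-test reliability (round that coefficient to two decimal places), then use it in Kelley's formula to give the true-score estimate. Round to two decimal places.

55.76

Spearman-Brown: ρ = 2r/(1 + r) = 2(0.79)/(1 + 0.79) = 1.580/1.79 = 0.8827 → 0.88
Weight the observed score by reliability and the mean by (1 − reliability): T̂ = 0.88·54.2 + 0.12·67.2 = 47.696 + 8.064 = 55.760.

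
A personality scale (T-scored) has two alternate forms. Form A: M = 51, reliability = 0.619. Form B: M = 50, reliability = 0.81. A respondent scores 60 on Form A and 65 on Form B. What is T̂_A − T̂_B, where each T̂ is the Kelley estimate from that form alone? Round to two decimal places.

T̂_A = 0.619(60) + 0.381(51) = 56.5710
T̂_B = 0.81(65) + 0.19(50) = 62.1500
T̂_A − T̂_B = -5.5790

-5.58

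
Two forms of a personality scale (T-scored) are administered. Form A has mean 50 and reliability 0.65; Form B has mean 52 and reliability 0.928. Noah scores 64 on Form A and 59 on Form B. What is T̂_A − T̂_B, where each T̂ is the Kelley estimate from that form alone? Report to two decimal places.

0.60

T̂_A = 0.65(64) + 0.35(50) = 59.1000
T̂_B = 0.928(59) + 0.072(52) = 58.4960
T̂_A − T̂_B = 0.6040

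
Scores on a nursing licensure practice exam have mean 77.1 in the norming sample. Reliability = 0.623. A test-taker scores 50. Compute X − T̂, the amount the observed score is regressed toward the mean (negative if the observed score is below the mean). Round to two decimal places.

T̂ = ρX + (1 − ρ)μ
  = 0.623 × 50 + 0.377 × 77.1
  = 31.150 + 29.0667
  = 60.2167
  ≈ 60.217
X − T̂ = 50 − 60.217 = -10.217 → -10.22

-10.22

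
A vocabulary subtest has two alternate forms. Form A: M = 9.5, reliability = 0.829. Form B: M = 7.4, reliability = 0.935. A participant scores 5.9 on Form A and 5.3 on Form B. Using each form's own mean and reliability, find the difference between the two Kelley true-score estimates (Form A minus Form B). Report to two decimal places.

T̂_A = 0.829(5.9) + 0.171(9.5) = 6.5156
T̂_B = 0.935(5.3) + 0.065(7.4) = 5.4365
T̂_A − T̂_B = 1.0791

1.08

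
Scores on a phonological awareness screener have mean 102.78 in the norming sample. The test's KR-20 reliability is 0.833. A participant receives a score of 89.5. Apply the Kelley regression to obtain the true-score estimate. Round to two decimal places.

91.72

T̂ = ρX + (1 − ρ)μ
  = 0.833 × 89.5 + 0.167 × 102.78
  = 74.5535 + 17.16426
  = 91.718
  ≈ 91.72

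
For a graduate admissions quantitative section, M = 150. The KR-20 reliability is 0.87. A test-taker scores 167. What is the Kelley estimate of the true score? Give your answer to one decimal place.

Weight the observed score by reliability and the mean by (1 − reliability): T̂ = 0.87·167 + 0.13·150 = 145.29 + 19.50 = 164.79.

164.8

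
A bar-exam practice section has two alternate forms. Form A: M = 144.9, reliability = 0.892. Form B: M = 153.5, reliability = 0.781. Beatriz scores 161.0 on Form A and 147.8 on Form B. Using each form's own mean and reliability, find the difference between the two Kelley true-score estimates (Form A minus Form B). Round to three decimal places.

T̂_A = 0.892(161.0) + 0.108(144.9) = 159.26120
T̂_B = 0.781(147.8) + 0.219(153.5) = 149.04830
T̂_A − T̂_B = 10.21290

10.213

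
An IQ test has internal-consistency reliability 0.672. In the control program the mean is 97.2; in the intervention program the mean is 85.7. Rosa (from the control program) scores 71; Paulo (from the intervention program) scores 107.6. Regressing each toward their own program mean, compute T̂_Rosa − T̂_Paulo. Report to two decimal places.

T̂_Rosa = 0.672(71) + 0.328(97.2) = 79.5936
T̂_Paulo = 0.672(107.6) + 0.328(85.7) = 100.4168
Difference = 79.5936 − 100.4168 = -20.8232

-20.82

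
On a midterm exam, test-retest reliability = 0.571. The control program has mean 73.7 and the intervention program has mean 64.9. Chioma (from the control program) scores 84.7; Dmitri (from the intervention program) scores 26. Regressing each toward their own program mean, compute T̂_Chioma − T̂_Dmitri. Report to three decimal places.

37.293

T̂_Chioma = 0.571(84.7) + 0.429(73.7) = 79.98100
T̂_Dmitri = 0.571(26) + 0.429(64.9) = 42.68810
Difference = 79.98100 − 42.68810 = 37.29290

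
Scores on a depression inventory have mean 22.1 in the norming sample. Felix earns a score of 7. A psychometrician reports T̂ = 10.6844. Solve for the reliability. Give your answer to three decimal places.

0.756

T̂ = ρX + (1 − ρ)μ  ⇒  T̂ − μ = ρ(X − μ)
ρ = (T̂ − μ)/(X − μ) = (10.6844 − 22.1) / (7 − 22.1) = -11.4156 / -15.1 = 0.75600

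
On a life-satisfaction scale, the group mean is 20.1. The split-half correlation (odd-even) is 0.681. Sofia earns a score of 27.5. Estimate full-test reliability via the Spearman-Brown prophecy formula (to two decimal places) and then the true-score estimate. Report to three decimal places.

26.094

Spearman-Brown: ρ = 2r/(1 + r) = 2(0.681)/(1 + 0.681) = 1.3620/1.681 = 0.8102 → 0.81
Regress the observed score toward the mean by the unreliability: T̂ = 0.81·27.5 + 0.19·20.1 = 22.275 + 3.819 = 26.0940.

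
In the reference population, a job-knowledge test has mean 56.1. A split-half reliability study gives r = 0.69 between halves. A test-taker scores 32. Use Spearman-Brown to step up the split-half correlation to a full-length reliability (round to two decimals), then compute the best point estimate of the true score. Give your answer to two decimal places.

36.34

Spearman-Brown: ρ = 2r/(1 + r) = 2(0.69)/(1 + 0.69) = 1.380/1.69 = 0.8166 → 0.82
T̂ = 0.82(32) + 0.18(56.1) = 26.24 + 10.098 = 36.338 → 36.34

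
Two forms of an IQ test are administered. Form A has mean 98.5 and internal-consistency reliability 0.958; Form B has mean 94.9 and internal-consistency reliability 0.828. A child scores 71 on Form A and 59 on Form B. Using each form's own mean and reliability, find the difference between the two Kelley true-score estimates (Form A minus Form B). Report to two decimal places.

6.98

T̂_A = 0.958(71) + 0.042(98.5) = 72.1550
T̂_B = 0.828(59) + 0.172(94.9) = 65.1748
T̂_A − T̂_B = 6.9802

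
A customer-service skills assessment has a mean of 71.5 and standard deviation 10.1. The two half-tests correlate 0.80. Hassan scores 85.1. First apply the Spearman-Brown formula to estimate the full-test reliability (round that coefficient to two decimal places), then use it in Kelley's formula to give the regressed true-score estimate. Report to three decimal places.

83.604

Spearman-Brown: ρ = 2r/(1 + r) = 2(0.80)/(1 + 0.80) = 1.600/1.80 = 0.8889 → 0.89
T̂ = ρX + (1 − ρ)μ
  = 0.89 × 85.1 + 0.11 × 71.5
  = 75.739 + 7.865
  = 83.6040
  ≈ 83.604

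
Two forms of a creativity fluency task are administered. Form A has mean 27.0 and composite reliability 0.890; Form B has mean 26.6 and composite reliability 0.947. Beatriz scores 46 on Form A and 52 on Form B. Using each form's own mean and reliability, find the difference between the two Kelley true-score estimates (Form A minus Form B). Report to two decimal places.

-6.74

T̂_A = 0.890(46) + 0.110(27.0) = 43.9100
T̂_B = 0.947(52) + 0.053(26.6) = 50.6538
T̂_A − T̂_B = -6.7438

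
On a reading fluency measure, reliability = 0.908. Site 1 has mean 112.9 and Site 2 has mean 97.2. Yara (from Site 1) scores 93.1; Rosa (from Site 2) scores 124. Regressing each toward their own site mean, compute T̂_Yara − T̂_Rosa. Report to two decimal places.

T̂_Yara = 0.908(93.1) + 0.092(112.9) = 94.9216
T̂_Rosa = 0.908(124) + 0.092(97.2) = 121.5344
Difference = 94.9216 − 121.5344 = -26.6128

-26.61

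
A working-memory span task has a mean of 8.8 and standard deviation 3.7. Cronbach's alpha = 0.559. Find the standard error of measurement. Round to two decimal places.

2.46

SEM = SD · √(1 − ρ) = 3.7 × √0.441 = 3.7 × 0.6641 = 2.457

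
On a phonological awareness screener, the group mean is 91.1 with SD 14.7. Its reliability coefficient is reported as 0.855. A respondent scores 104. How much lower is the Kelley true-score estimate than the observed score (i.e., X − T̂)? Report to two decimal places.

Kelley's formula gives T̂ = 0.855·104 + 0.145·91.1 = 88.920 + 13.2095 = 102.1295.
X − T̂ = 104 − 102.130 = 1.870 → 1.87

1.87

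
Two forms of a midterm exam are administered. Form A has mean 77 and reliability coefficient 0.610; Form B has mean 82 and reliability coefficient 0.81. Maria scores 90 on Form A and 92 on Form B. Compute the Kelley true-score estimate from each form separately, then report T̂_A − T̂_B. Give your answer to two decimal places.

T̂_A = 0.610(90) + 0.390(77) = 84.9300
T̂_B = 0.81(92) + 0.19(82) = 90.1000
T̂_A − T̂_B = -5.1700

-5.17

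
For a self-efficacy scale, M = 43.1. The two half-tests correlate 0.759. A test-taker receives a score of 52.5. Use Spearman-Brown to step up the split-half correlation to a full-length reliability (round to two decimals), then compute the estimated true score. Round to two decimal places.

51.18

Spearman-Brown: ρ = 2r/(1 + r) = 2(0.759)/(1 + 0.759) = 1.5180/1.759 = 0.8630 → 0.86
T̂ = ρX + (1 − ρ)μ
  = 0.86 × 52.5 + 0.14 × 43.1
  = 45.150 + 6.034
  = 51.184
  ≈ 51.18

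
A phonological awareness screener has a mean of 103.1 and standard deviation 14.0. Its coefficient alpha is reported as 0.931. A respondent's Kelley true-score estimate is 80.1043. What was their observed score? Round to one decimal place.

78.4

T̂ = ρX + (1 − ρ)μ  ⇒  X = (T̂ − (1 − ρ)μ) / ρ
X = (80.1043 − 0.069 × 103.1) / 0.931 = (80.1043 − 7.1139) / 0.931 = 72.9904 / 0.931 = 78.400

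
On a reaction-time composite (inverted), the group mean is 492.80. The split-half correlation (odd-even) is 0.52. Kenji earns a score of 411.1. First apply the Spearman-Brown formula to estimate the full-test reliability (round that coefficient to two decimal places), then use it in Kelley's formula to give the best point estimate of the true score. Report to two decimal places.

Spearman-Brown: ρ = 2r/(1 + r) = 2(0.52)/(1 + 0.52) = 1.040/1.52 = 0.6842 → 0.68
T̂ = 0.68(411.1) + 0.32(492.80) = 279.548 + 157.6960 = 437.244 → 437.24

437.24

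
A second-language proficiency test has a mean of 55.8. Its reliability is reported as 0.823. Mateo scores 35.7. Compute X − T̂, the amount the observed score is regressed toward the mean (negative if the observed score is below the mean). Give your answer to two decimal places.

-3.56

T̂ = ρX + (1 − ρ)μ
  = 0.823 × 35.7 + 0.177 × 55.8
  = 29.3811 + 9.8766
  = 39.2577
  ≈ 39.258
X − T̂ = 35.7 − 39.258 = -3.558 → -3.56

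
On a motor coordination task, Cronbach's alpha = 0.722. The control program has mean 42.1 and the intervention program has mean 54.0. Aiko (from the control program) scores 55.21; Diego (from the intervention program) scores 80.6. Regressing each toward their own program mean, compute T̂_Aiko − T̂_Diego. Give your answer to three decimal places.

-21.640

T̂_Aiko = 0.722(55.21) + 0.278(42.1) = 51.56542
T̂_Diego = 0.722(80.6) + 0.278(54.0) = 73.20520
Difference = 51.56542 − 73.20520 = -21.63978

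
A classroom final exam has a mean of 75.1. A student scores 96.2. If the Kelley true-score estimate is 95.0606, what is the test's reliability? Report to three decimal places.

0.946

T̂ = ρX + (1 − ρ)μ  ⇒  T̂ − μ = ρ(X − μ)
ρ = (T̂ − μ)/(X − μ) = (95.0606 − 75.1) / (96.2 − 75.1) = 19.9606 / 21.1 = 0.94600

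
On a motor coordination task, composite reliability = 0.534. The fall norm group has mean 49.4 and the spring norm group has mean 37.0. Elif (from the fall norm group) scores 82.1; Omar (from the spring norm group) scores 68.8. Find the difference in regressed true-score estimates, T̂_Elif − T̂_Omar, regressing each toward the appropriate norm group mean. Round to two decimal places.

T̂_Elif = 0.534(82.1) + 0.466(49.4) = 66.8618
T̂_Omar = 0.534(68.8) + 0.466(37.0) = 53.9812
Difference = 66.8618 − 53.9812 = 12.8806

12.88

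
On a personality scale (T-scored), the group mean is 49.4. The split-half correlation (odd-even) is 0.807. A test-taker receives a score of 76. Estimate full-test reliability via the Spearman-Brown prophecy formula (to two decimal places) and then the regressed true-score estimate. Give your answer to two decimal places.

73.07

Spearman-Brown: ρ = 2r/(1 + r) = 2(0.807)/(1 + 0.807) = 1.6140/1.807 = 0.8932 → 0.89
T̂ = 0.89(76) + 0.11(49.4) = 67.64 + 5.434 = 73.074 → 73.07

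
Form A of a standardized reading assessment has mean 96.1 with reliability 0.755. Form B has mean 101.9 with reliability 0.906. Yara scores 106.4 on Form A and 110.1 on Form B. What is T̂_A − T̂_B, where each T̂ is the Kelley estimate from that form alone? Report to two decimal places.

-5.45

T̂_A = 0.755(106.4) + 0.245(96.1) = 103.8765
T̂_B = 0.906(110.1) + 0.094(101.9) = 109.3292
T̂_A − T̂_B = -5.4527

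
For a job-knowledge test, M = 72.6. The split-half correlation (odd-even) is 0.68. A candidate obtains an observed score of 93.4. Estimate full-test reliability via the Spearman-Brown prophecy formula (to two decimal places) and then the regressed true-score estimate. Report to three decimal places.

Spearman-Brown: ρ = 2r/(1 + r) = 2(0.68)/(1 + 0.68) = 1.360/1.68 = 0.8095 → 0.81
T̂ = 0.81(93.4) + 0.19(72.6) = 75.654 + 13.794 = 89.4480 → 89.448

89.448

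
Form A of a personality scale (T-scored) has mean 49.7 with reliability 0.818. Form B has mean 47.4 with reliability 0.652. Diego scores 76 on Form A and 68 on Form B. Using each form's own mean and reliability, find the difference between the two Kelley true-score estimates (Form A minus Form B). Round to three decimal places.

T̂_A = 0.818(76) + 0.182(49.7) = 71.21340
T̂_B = 0.652(68) + 0.348(47.4) = 60.83120
T̂_A − T̂_B = 10.38220

10.382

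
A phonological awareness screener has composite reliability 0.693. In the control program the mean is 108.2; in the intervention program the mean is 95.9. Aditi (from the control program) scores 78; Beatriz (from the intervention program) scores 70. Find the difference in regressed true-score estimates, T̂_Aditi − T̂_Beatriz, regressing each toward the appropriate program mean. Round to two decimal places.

T̂_Aditi = 0.693(78) + 0.307(108.2) = 87.2714
T̂_Beatriz = 0.693(70) + 0.307(95.9) = 77.9513
Difference = 87.2714 − 77.9513 = 9.3201

9.32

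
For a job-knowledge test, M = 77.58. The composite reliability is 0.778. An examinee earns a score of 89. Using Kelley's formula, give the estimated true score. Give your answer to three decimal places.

86.465

T̂ = 0.778(89) + 0.222(77.58) = 69.242 + 17.22276 = 86.4648 → 86.465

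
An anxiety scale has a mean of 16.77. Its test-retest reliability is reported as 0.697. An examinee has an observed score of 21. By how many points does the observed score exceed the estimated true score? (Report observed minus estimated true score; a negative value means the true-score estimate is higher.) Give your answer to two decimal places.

1.28

T̂ = ρX + (1 − ρ)μ
  = 0.697 × 21 + 0.303 × 16.77
  = 14.637 + 5.08131
  = 19.7183
  ≈ 19.718
X − T̂ = 21 − 19.718 = 1.282 → 1.28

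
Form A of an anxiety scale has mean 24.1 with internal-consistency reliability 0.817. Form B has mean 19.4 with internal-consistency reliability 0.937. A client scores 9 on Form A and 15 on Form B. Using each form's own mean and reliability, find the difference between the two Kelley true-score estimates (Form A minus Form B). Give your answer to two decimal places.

T̂_A = 0.817(9) + 0.183(24.1) = 11.7633
T̂_B = 0.937(15) + 0.063(19.4) = 15.2772
T̂_A − T̂_B = -3.5139

-3.51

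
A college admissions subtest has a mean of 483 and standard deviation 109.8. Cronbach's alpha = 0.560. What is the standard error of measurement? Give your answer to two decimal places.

SEM = SD · √(1 − ρ) = 109.8 × √0.440 = 109.8 × 0.6633 = 72.833

72.83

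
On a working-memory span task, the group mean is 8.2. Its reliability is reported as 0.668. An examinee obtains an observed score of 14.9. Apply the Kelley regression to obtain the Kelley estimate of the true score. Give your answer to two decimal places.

12.68

T̂ = 0.668(14.9) + 0.332(8.2) = 9.9532 + 2.7224 = 12.676 → 12.68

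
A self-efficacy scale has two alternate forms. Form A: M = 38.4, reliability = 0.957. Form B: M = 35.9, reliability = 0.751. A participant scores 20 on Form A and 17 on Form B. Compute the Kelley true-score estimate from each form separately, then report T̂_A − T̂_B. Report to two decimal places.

T̂_A = 0.957(20) + 0.043(38.4) = 20.7912
T̂_B = 0.751(17) + 0.249(35.9) = 21.7061
T̂_A − T̂_B = -0.9149

-0.91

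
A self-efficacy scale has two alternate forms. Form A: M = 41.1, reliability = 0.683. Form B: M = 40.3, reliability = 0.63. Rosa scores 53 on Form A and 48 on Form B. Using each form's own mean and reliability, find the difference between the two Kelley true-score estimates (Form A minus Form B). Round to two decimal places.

4.08

T̂_A = 0.683(53) + 0.317(41.1) = 49.2277
T̂_B = 0.63(48) + 0.37(40.3) = 45.1510
T̂_A − T̂_B = 4.0767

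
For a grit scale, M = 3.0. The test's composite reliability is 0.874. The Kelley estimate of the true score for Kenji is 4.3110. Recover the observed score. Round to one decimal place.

T̂ = ρX + (1 − ρ)μ  ⇒  X = (T̂ − (1 − ρ)μ) / ρ
X = (4.3110 − 0.126 × 3.0) / 0.874 = (4.3110 − 0.3780) / 0.874 = 3.9330 / 0.874 = 4.500

4.5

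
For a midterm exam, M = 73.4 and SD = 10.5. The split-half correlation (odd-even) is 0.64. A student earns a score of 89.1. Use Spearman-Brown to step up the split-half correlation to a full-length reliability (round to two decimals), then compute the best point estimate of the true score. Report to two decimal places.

Spearman-Brown: ρ = 2r/(1 + r) = 2(0.64)/(1 + 0.64) = 1.280/1.64 = 0.7805 → 0.78
T̂ = 0.78(89.1) + 0.22(73.4) = 69.498 + 16.148 = 85.646 → 85.65

85.65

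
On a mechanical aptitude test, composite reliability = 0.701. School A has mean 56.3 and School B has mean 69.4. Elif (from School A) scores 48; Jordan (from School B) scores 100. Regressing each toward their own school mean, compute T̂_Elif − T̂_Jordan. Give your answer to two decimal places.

T̂_Elif = 0.701(48) + 0.299(56.3) = 50.4817
T̂_Jordan = 0.701(100) + 0.299(69.4) = 90.8506
Difference = 50.4817 − 90.8506 = -40.3689

-40.37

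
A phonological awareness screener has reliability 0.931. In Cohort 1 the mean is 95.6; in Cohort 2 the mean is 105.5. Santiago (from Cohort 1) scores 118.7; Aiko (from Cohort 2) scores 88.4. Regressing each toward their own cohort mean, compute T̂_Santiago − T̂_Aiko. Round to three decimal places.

27.526

T̂_Santiago = 0.931(118.7) + 0.069(95.6) = 117.10610
T̂_Aiko = 0.931(88.4) + 0.069(105.5) = 89.57990
Difference = 117.10610 − 89.57990 = 27.52620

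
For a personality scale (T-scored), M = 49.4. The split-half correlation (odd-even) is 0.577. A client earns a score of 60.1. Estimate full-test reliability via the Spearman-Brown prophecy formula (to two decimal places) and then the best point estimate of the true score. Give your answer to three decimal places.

57.211

Spearman-Brown: ρ = 2r/(1 + r) = 2(0.577)/(1 + 0.577) = 1.1540/1.577 = 0.7318 → 0.73
Weight the observed score by reliability and the mean by (1 − reliability): T̂ = 0.73·60.1 + 0.27·49.4 = 43.873 + 13.338 = 57.2110.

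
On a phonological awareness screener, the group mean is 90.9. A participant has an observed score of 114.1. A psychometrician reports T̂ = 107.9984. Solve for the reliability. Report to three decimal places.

0.737

T̂ = ρX + (1 − ρ)μ  ⇒  T̂ − μ = ρ(X − μ)
ρ = (T̂ − μ)/(X − μ) = (107.9984 − 90.9) / (114.1 − 90.9) = 17.0984 / 23.2 = 0.73700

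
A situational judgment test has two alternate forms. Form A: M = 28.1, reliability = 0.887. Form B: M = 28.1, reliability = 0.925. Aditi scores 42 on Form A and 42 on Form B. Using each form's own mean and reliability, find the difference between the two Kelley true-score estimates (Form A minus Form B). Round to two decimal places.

-0.53

T̂_A = 0.887(42) + 0.113(28.1) = 40.4293
T̂_B = 0.925(42) + 0.075(28.1) = 40.9575
T̂_A − T̂_B = -0.5282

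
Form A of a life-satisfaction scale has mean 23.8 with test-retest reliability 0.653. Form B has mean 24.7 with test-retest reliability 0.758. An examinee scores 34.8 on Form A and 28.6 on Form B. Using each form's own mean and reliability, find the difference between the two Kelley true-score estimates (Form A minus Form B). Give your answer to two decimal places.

3.33

T̂_A = 0.653(34.8) + 0.347(23.8) = 30.9830
T̂_B = 0.758(28.6) + 0.242(24.7) = 27.6562
T̂_A − T̂_B = 3.3268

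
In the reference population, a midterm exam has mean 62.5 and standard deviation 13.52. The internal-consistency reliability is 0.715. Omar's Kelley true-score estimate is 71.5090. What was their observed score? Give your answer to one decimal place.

75.1

T̂ = ρX + (1 − ρ)μ  ⇒  X = (T̂ − (1 − ρ)μ) / ρ
X = (71.5090 − 0.285 × 62.5) / 0.715 = (71.5090 − 17.8125) / 0.715 = 53.6965 / 0.715 = 75.100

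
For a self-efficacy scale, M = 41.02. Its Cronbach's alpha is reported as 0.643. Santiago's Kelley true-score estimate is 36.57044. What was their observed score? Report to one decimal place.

T̂ = ρX + (1 − ρ)μ  ⇒  X = (T̂ − (1 − ρ)μ) / ρ
X = (36.57044 − 0.357 × 41.02) / 0.643 = (36.57044 − 14.64414) / 0.643 = 21.92630 / 0.643 = 34.100

34.1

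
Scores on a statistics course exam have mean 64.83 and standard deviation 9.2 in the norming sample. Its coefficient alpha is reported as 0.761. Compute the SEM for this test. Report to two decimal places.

4.50

SEM = SD · √(1 − ρ) = 9.2 × √0.239 = 9.2 × 0.4889 = 4.498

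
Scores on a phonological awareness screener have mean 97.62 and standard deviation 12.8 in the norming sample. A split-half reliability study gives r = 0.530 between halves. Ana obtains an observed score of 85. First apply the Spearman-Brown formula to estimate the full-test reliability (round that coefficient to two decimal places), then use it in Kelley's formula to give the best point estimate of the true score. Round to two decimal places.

Spearman-Brown: ρ = 2r/(1 + r) = 2(0.530)/(1 + 0.530) = 1.0600/1.530 = 0.6928 → 0.69
Weight the observed score by reliability and the mean by (1 − reliability): T̂ = 0.69·85 + 0.31·97.62 = 58.65 + 30.2622 = 88.912.

88.91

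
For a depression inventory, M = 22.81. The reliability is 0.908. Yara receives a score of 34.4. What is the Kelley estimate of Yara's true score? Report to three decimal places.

33.334

T̂ = 0.908(34.4) + 0.092(22.81) = 31.2352 + 2.09852 = 33.3337 → 33.334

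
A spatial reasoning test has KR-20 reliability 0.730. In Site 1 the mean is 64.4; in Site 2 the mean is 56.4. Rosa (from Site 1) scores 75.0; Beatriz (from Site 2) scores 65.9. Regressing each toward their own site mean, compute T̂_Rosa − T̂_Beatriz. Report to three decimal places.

8.803

T̂_Rosa = 0.730(75.0) + 0.270(64.4) = 72.13800
T̂_Beatriz = 0.730(65.9) + 0.270(56.4) = 63.33500
Difference = 72.13800 − 63.33500 = 8.80300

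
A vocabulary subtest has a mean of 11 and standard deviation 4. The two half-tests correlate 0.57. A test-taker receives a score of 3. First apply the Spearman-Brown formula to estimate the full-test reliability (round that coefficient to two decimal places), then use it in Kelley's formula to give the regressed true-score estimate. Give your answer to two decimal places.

5.16

Spearman-Brown: ρ = 2r/(1 + r) = 2(0.57)/(1 + 0.57) = 1.140/1.57 = 0.7261 → 0.73
T̂ = ρX + (1 − ρ)μ
  = 0.73 × 3 + 0.27 × 11
  = 2.19 + 2.97
  = 5.160
  ≈ 5.16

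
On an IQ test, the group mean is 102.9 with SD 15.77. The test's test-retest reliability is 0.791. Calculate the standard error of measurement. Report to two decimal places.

7.21

SEM = SD · √(1 − ρ) = 15.77 × √0.209 = 15.77 × 0.4572 = 7.209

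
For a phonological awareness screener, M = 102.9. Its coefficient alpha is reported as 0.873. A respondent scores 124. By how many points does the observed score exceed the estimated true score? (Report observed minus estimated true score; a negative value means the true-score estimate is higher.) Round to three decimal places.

2.680

T̂ = ρX + (1 − ρ)μ
  = 0.873 × 124 + 0.127 × 102.9
  = 108.252 + 13.0683
  = 121.32030
  ≈ 121.3203
X − T̂ = 124 − 121.3203 = 2.6797 → 2.680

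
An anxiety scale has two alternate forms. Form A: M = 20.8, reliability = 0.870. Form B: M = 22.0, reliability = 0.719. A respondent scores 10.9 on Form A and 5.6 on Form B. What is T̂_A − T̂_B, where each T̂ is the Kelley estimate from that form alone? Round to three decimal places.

T̂_A = 0.870(10.9) + 0.130(20.8) = 12.18700
T̂_B = 0.719(5.6) + 0.281(22.0) = 10.20840
T̂_A − T̂_B = 1.97860

1.979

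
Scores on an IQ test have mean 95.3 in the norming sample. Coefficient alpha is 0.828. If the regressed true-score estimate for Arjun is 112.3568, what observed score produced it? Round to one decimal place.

115.9

T̂ = ρX + (1 − ρ)μ  ⇒  X = (T̂ − (1 − ρ)μ) / ρ
X = (112.3568 − 0.172 × 95.3) / 0.828 = (112.3568 − 16.3916) / 0.828 = 95.9652 / 0.828 = 115.900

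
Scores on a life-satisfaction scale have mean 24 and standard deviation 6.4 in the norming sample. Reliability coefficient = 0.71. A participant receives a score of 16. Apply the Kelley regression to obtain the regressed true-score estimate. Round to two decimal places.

T̂ = 0.71(16) + 0.29(24) = 11.36 + 6.96 = 18.320 → 18.32

18.32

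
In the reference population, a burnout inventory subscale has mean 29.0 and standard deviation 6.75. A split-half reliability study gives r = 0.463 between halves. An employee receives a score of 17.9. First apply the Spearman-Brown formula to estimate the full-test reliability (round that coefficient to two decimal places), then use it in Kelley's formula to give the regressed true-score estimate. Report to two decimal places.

Spearman-Brown: ρ = 2r/(1 + r) = 2(0.463)/(1 + 0.463) = 0.9260/1.463 = 0.6329 → 0.63
T̂ = 0.63(17.9) + 0.37(29.0) = 11.277 + 10.730 = 22.007 → 22.01

22.01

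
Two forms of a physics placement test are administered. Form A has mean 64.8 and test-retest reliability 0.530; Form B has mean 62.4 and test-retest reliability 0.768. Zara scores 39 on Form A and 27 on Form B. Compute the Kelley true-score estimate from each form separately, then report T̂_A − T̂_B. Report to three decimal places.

15.913

T̂_A = 0.530(39) + 0.470(64.8) = 51.12600
T̂_B = 0.768(27) + 0.232(62.4) = 35.21280
T̂_A − T̂_B = 15.91320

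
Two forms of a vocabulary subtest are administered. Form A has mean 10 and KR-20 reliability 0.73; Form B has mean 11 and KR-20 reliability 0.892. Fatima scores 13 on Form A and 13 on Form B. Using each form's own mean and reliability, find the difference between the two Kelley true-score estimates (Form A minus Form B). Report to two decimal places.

T̂_A = 0.73(13) + 0.27(10) = 12.1900
T̂_B = 0.892(13) + 0.108(11) = 12.7840
T̂_A − T̂_B = -0.5940

-0.59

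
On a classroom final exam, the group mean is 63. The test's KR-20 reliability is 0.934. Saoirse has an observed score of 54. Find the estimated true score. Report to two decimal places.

54.59

T̂ = ρX + (1 − ρ)μ
  = 0.934 × 54 + 0.066 × 63
  = 50.436 + 4.158
  = 54.594
  ≈ 54.59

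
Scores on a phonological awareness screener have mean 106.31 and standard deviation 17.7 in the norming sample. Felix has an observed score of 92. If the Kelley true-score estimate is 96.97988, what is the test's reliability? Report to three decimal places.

T̂ = ρX + (1 − ρ)μ  ⇒  T̂ − μ = ρ(X − μ)
ρ = (T̂ − μ)/(X − μ) = (96.97988 − 106.31) / (92 − 106.31) = -9.33012 / -14.31 = 0.65200

0.652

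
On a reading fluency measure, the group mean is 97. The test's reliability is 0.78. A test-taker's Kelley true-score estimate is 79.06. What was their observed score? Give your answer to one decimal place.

T̂ = ρX + (1 − ρ)μ  ⇒  X = (T̂ − (1 − ρ)μ) / ρ
X = (79.06 − 0.22 × 97) / 0.78 = (79.06 − 21.34) / 0.78 = 57.72 / 0.78 = 74.000

74.0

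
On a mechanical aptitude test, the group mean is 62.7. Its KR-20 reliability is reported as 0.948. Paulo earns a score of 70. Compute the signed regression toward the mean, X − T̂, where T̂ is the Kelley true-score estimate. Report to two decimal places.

T̂ = 0.948(70) + 0.052(62.7) = 66.360 + 3.2604 = 69.6204 → 69.620
X − T̂ = 70 − 69.620 = 0.380 → 0.38

0.38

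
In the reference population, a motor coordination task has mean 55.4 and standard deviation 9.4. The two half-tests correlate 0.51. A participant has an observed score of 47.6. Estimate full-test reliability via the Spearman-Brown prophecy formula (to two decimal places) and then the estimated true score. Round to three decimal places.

Spearman-Brown: ρ = 2r/(1 + r) = 2(0.51)/(1 + 0.51) = 1.020/1.51 = 0.6755 → 0.68
Kelley's formula gives T̂ = 0.68·47.6 + 0.32·55.4 = 32.368 + 17.728 = 50.0960.

50.096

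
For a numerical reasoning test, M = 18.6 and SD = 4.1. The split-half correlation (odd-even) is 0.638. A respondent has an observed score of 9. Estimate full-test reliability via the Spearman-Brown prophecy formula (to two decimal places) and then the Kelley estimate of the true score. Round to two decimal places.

Spearman-Brown: ρ = 2r/(1 + r) = 2(0.638)/(1 + 0.638) = 1.2760/1.638 = 0.7790 → 0.78
T̂ = ρX + (1 − ρ)μ
  = 0.78 × 9 + 0.22 × 18.6
  = 7.02 + 4.092
  = 11.112
  ≈ 11.11

11.11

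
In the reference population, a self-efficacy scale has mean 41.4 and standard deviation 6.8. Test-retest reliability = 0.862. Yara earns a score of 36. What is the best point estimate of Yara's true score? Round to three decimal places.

36.745

T̂ = 0.862(36) + 0.138(41.4) = 31.032 + 5.7132 = 36.7452 → 36.745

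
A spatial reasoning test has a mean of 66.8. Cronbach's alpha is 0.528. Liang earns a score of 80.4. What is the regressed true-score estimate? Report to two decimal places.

73.98

T̂ = 0.528(80.4) + 0.472(66.8) = 42.4512 + 31.5296 = 73.981 → 73.98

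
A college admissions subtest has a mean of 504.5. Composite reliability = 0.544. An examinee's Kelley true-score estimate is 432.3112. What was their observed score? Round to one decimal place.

T̂ = ρX + (1 − ρ)μ  ⇒  X = (T̂ − (1 − ρ)μ) / ρ
X = (432.3112 − 0.456 × 504.5) / 0.544 = (432.3112 − 230.0520) / 0.544 = 202.2592 / 0.544 = 371.800

371.8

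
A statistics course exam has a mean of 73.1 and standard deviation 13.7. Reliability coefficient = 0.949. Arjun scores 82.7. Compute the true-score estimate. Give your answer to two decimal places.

Weight the observed score by reliability and the mean by (1 − reliability): T̂ = 0.949·82.7 + 0.051·73.1 = 78.4823 + 3.7281 = 82.210.

82.21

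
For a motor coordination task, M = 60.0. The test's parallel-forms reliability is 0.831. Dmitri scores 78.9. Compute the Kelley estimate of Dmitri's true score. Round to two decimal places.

T̂ = ρX + (1 − ρ)μ
  = 0.831 × 78.9 + 0.169 × 60.0
  = 65.5659 + 10.1400
  = 75.706
  ≈ 75.71

75.71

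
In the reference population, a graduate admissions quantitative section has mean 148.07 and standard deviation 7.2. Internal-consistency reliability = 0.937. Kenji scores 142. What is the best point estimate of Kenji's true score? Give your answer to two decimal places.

Kelley's formula gives T̂ = 0.937·142 + 0.063·148.07 = 133.054 + 9.32841 = 142.382.

142.38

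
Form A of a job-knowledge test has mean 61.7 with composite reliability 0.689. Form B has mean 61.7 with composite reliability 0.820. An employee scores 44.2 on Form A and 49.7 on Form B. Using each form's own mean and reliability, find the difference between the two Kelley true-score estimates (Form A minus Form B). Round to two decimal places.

-2.22

T̂_A = 0.689(44.2) + 0.311(61.7) = 49.6425
T̂_B = 0.820(49.7) + 0.180(61.7) = 51.8600
T̂_A − T̂_B = -2.2175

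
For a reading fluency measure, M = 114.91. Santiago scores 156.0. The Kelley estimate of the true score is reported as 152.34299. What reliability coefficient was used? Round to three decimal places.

T̂ = ρX + (1 − ρ)μ  ⇒  T̂ − μ = ρ(X − μ)
ρ = (T̂ − μ)/(X − μ) = (152.34299 − 114.91) / (156.0 − 114.91) = 37.43299 / 41.09 = 0.91100

0.911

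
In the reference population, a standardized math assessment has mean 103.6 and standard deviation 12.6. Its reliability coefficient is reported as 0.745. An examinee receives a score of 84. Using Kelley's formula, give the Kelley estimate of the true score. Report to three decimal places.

T̂ = 0.745(84) + 0.255(103.6) = 62.580 + 26.4180 = 88.9980 → 88.998

88.998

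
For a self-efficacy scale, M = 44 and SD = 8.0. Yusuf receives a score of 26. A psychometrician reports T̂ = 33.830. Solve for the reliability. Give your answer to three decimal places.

0.565

T̂ = ρX + (1 − ρ)μ  ⇒  T̂ − μ = ρ(X − μ)
ρ = (T̂ − μ)/(X − μ) = (33.830 − 44) / (26 − 44) = -10.170 / -18.0 = 0.56500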